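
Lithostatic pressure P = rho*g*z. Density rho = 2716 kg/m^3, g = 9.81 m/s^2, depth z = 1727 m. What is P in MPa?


P = rho * g * z / 1e6
= 2716 * 9.81 * 1727 / 1e6
= 46014118.92 / 1e6
= 46.0141 MPa

46.0141


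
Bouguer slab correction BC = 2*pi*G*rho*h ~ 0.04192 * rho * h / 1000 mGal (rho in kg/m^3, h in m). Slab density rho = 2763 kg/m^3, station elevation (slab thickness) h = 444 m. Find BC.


BC = 0.04192 * rho * h / 1000
= 0.04192 * 2763 * 444 / 1000
= 51.4263 mGal

51.4263


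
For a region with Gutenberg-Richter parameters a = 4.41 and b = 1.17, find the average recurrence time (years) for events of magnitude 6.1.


log10(N) = 4.41 - 1.17*6.1 = -2.727
N = 10^-2.727 = 0.001875
T = 1/N = 1/0.001875 = 533.3349 years

533.3349


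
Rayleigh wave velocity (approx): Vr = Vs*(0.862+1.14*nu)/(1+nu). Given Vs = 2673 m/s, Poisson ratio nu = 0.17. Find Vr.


Numerator factor = 0.862 + 1.14*0.17 = 1.0558
Denominator = 1 + 0.17 = 1.17
Vr = 2673 * 1.0558 / 1.17 = 2412.1 m/s

2412.1


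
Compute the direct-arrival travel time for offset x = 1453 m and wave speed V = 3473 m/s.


t = x / V
= 1453 / 3473
= 0.4184 s

0.4184


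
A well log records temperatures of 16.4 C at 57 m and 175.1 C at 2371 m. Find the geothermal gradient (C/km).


dT = 175.1 - 16.4 = 158.7 C
dz = 2371 - 57 = 2314 m
gradient = dT/dz * 1000 = 158.7/2314 * 1000 = 68.5825 C/km

68.5825


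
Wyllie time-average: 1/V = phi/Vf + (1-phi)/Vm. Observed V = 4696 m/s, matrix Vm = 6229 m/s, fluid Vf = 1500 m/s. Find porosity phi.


1/V - 1/Vm = 1/4696 - 1/6229 = 5.241e-05
1/Vf - 1/Vm = 1/1500 - 1/6229 = 0.00050613
phi = 5.241e-05 / 0.00050613 = 0.1035

0.1035


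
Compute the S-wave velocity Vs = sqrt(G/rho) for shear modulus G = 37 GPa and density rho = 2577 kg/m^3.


Convert G to Pa: G = 37e9 Pa
Compute G/rho = 37e9 / 2577 = 14357780.3648
Vs = sqrt(14357780.3648) = 3789.17 m/s

3789.17


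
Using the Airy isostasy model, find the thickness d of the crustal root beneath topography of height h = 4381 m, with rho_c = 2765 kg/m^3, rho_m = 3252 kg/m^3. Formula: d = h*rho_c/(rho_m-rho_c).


rho_m - rho_c = 3252 - 2765 = 487
d = 4381 * 2765 / 487
= 12113465 / 487
= 24873.64 m

24873.64


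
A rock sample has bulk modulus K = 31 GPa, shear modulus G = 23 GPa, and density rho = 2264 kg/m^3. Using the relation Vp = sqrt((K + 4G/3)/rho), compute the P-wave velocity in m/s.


First compute the effective modulus:
K + 4G/3 = 31e9 + 4*23e9/3 = 61666666666.67 Pa
Then divide by density:
61666666666.67 / 2264 = 27237926.9729 Pa/(kg/m^3)
Take the square root:
Vp = sqrt(27237926.9729) = 5219.0 m/s

5219.0


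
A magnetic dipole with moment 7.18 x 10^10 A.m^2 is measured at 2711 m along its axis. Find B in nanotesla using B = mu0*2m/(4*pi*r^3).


m = 7.18 x 10^10 = 71800000000 A.m^2
2m = 143600000000 A.m^2
r^3 = 2711^3 = 19924551431
B = (4pi*10^-7) * 143600000000 / (4*pi * 19924551431) * 1e9
= 180453.082022 / 250379297606.81 * 1e9
= 720.7189 nT

720.7189


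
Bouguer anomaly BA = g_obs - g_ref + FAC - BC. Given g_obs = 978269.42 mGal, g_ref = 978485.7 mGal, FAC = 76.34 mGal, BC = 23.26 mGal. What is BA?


BA = g_obs - g_ref + FAC - BC
= 978269.42 - 978485.7 + 76.34 - 23.26
= -163.2 mGal

-163.2


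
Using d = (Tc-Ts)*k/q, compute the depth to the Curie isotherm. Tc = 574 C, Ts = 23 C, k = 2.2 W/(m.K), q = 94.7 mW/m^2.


T_Curie - T_surf = 574 - 23 = 551 C
Convert q to W/m^2: 94.7 mW/m^2 = 0.0947 W/m^2
d = 551 * 2.2 / 0.0947 = 12800.42 m

12800.42


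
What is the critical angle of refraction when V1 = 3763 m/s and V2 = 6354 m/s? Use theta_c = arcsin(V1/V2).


V1/V2 = 3763/6354 = 0.592225
theta_c = arcsin(0.592225) = 36.3151 degrees

36.3151


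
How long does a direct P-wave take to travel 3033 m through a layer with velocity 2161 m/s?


t = x / V
= 3033 / 2161
= 1.4035 s

1.4035


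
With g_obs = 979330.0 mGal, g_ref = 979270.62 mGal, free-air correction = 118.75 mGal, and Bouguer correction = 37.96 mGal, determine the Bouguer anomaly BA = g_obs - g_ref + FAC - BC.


BA = g_obs - g_ref + FAC - BC
= 979330.0 - 979270.62 + 118.75 - 37.96
= 140.17 mGal

140.17


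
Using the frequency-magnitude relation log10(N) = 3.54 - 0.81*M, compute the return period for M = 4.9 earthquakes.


log10(N) = 3.54 - 0.81*4.9 = -0.429
N = 10^-0.429 = 0.372392
T = 1/N = 1/0.372392 = 2.6853 years

2.6853


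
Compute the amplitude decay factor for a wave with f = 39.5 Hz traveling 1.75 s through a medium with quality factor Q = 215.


pi*f*t/Q = pi*39.5*1.75/215 = 1.010059
A/A0 = exp(-1.010059) = 0.364198

0.364198


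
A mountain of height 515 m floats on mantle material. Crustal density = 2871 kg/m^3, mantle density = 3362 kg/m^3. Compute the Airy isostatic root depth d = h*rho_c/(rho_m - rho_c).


rho_m - rho_c = 3362 - 2871 = 491
d = 515 * 2871 / 491
= 1478565 / 491
= 3011.33 m

3011.33


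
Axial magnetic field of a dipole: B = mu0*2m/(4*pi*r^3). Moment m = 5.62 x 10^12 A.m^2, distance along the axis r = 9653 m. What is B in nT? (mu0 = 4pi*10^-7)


m = 5.62 x 10^12 = 5620000000000 A.m^2
2m = 11240000000000 A.m^2
r^3 = 9653^3 = 899470488077
B = (4pi*10^-7) * 11240000000000 / (4*pi * 899470488077) * 1e9
= 14124600.57054 / 11303079509854.12 * 1e9
= 1249.6241 nT

1249.6241


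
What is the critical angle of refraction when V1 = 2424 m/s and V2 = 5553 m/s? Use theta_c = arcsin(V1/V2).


V1/V2 = 2424/5553 = 0.436521
theta_c = arcsin(0.436521) = 25.8821 degrees

25.8821


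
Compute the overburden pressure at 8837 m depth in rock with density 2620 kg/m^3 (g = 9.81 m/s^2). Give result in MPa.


P = rho * g * z / 1e6
= 2620 * 9.81 * 8837 / 1e6
= 227130341.4 / 1e6
= 227.1303 MPa

227.1303


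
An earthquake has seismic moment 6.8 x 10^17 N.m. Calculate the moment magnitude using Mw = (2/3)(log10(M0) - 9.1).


log10(M0) = log10(6.8 x 10^17) = 17.8325
Mw = 2/3 * (17.8325 - 9.1)
= 2/3 * 8.7325
= 5.82

5.82


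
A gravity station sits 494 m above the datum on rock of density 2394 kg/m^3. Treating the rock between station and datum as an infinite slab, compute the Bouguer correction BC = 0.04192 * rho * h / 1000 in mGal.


BC = 0.04192 * rho * h / 1000
= 0.04192 * 2394 * 494 / 1000
= 49.5761 mGal

49.5761


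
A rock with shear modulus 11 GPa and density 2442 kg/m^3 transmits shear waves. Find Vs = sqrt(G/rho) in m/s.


Convert G to Pa: G = 11e9 Pa
Compute G/rho = 11e9 / 2442 = 4504504.5045
Vs = sqrt(4504504.5045) = 2122.38 m/s

2122.38


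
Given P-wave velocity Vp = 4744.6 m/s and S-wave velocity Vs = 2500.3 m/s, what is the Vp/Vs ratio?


Vp/Vs = 4744.6 / 2500.3
= 1.8976

1.8976


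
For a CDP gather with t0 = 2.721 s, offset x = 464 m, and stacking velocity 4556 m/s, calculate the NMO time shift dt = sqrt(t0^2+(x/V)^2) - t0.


x/Vnmo = 464/4556 = 0.101844
(x/Vnmo)^2 = 0.010372
t0^2 = 7.403841
sqrt(7.403841 + 0.010372) = 2.722905
dt = 2.722905 - 2.721 = 0.001905

0.001905


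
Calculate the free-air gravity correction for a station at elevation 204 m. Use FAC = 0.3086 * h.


FAC = 0.3086 * h
= 0.3086 * 204
= 62.9544 mGal

62.9544


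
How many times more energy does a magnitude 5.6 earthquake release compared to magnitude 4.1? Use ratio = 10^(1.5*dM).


M2 - M1 = 5.6 - 4.1 = 1.5
1.5 * 1.5 = 2.25
ratio = 10^2.25 = 177.83

177.83


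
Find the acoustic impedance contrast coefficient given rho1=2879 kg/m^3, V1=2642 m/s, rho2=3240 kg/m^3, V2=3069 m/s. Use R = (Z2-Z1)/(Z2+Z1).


Z1 = 2879 * 2642 = 7606318
Z2 = 3240 * 3069 = 9943560
R = (9943560 - 7606318) / (9943560 + 7606318) = 2337242 / 17549878 = 0.1332

0.1332


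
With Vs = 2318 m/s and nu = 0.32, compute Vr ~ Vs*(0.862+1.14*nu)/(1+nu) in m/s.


Numerator factor = 0.862 + 1.14*0.32 = 1.2268
Denominator = 1 + 0.32 = 1.32
Vr = 2318 * 1.2268 / 1.32 = 2154.34 m/s

2154.34


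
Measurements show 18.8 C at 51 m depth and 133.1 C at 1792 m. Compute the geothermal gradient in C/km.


dT = 133.1 - 18.8 = 114.3 C
dz = 1792 - 51 = 1741 m
gradient = dT/dz * 1000 = 114.3/1741 * 1000 = 65.6519 C/km

65.6519


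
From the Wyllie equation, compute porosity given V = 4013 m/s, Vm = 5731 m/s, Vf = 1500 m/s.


1/V - 1/Vm = 1/4013 - 1/5731 = 7.47e-05
1/Vf - 1/Vm = 1/1500 - 1/5731 = 0.00049218
phi = 7.47e-05 / 0.00049218 = 0.1518

0.1518


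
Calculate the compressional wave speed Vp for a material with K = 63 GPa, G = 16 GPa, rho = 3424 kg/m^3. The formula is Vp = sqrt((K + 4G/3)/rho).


First compute the effective modulus:
K + 4G/3 = 63e9 + 4*16e9/3 = 84333333333.33 Pa
Then divide by density:
84333333333.33 / 3424 = 24630062.3053 Pa/(kg/m^3)
Take the square root:
Vp = sqrt(24630062.3053) = 4962.87 m/s

4962.87


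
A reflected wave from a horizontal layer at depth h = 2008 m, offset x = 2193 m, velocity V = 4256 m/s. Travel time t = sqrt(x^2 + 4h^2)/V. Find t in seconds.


x^2 + 4h^2 = 2193^2 + 4*2008^2 = 4809249 + 16128256 = 20937505
sqrt(20937505) = 4575.7519
t = 4575.7519 / 4256 = 1.0751 s

1.0751


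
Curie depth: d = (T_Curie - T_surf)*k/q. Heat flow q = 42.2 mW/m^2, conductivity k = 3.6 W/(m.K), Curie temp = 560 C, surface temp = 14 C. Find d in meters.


T_Curie - T_surf = 560 - 14 = 546 C
Convert q to W/m^2: 42.2 mW/m^2 = 0.0422 W/m^2
d = 546 * 3.6 / 0.0422 = 46578.2 m

46578.2


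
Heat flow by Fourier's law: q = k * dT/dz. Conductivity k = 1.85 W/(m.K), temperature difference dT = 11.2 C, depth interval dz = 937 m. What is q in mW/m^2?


q = k * dT / dz * 1000
= 1.85 * 11.2 / 937 * 1000
= 0.022113 * 1000
= 22.1131 mW/m^2

22.1131


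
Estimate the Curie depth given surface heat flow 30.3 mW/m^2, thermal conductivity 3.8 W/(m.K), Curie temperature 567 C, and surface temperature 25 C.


T_Curie - T_surf = 567 - 25 = 542 C
Convert q to W/m^2: 30.3 mW/m^2 = 0.0303 W/m^2
d = 542 * 3.8 / 0.0303 = 67973.6 m

67973.6


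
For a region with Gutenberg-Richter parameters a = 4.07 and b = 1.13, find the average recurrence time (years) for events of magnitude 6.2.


log10(N) = 4.07 - 1.13*6.2 = -2.936
N = 10^-2.936 = 0.001159
T = 1/N = 1/0.001159 = 862.9785 years

862.9785


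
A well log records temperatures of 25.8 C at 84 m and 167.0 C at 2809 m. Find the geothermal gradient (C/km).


dT = 167.0 - 25.8 = 141.2 C
dz = 2809 - 84 = 2725 m
gradient = dT/dz * 1000 = 141.2/2725 * 1000 = 51.8165 C/km

51.8165


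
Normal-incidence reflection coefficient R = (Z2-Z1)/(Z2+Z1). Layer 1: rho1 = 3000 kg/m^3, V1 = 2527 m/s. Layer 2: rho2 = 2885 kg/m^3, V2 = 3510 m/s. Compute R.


Z1 = 3000 * 2527 = 7581000
Z2 = 2885 * 3510 = 10126350
R = (10126350 - 7581000) / (10126350 + 7581000) = 2545350 / 17707350 = 0.1437

0.1437


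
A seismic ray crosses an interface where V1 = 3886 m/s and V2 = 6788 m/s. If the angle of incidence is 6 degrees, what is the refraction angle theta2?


sin(theta1) = sin(6 deg) = 0.104528
sin(theta2) = V2/V1 * sin(theta1) = 6788/3886 * 0.104528 = 0.182589
theta2 = arcsin(0.182589) = 10.5206 degrees

10.5206


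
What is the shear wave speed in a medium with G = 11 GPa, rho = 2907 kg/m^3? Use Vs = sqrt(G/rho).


Convert G to Pa: G = 11e9 Pa
Compute G/rho = 11e9 / 2907 = 3783969.7282
Vs = sqrt(3783969.7282) = 1945.24 m/s

1945.24


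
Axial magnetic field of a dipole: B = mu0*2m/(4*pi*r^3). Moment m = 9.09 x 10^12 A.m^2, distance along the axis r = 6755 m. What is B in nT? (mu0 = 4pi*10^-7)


m = 9.09 x 10^12 = 9090000000000 A.m^2
2m = 18180000000000 A.m^2
r^3 = 6755^3 = 308230818875
B = (4pi*10^-7) * 18180000000000 / (4*pi * 308230818875) * 1e9
= 22845661.776905 / 3873342704750.66 * 1e9
= 5898.1772 nT

5898.1772


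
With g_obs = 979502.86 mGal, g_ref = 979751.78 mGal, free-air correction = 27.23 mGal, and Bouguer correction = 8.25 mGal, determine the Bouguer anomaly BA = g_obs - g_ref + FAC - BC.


BA = g_obs - g_ref + FAC - BC
= 979502.86 - 979751.78 + 27.23 - 8.25
= -229.94 mGal

-229.94


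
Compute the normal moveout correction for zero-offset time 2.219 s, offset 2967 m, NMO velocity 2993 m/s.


x/Vnmo = 2967/2993 = 0.991313
(x/Vnmo)^2 = 0.982702
t0^2 = 4.923961
sqrt(4.923961 + 0.982702) = 2.430363
dt = 2.430363 - 2.219 = 0.211363

0.211363


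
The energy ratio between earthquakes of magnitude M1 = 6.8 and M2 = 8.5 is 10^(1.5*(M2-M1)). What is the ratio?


M2 - M1 = 8.5 - 6.8 = 1.7
1.5 * 1.7 = 2.55
ratio = 10^2.55 = 354.81

354.81


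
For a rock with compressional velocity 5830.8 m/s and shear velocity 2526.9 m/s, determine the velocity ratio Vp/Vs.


Vp/Vs = 5830.8 / 2526.9
= 2.3075

2.3075


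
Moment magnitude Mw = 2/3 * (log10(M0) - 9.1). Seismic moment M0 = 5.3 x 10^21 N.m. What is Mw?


log10(M0) = log10(5.3 x 10^21) = 21.7243
Mw = 2/3 * (21.7243 - 9.1)
= 2/3 * 12.6243
= 8.42

8.42


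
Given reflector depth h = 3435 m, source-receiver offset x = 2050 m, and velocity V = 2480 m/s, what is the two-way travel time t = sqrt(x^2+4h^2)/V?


x^2 + 4h^2 = 2050^2 + 4*3435^2 = 4202500 + 47196900 = 51399400
sqrt(51399400) = 7169.3375
t = 7169.3375 / 2480 = 2.8909 s

2.8909


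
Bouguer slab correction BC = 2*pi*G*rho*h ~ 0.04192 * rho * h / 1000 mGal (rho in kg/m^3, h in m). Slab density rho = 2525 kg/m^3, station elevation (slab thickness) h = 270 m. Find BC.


BC = 0.04192 * rho * h / 1000
= 0.04192 * 2525 * 270 / 1000
= 28.579 mGal

28.579


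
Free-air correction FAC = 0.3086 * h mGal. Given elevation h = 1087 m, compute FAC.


FAC = 0.3086 * h
= 0.3086 * 1087
= 335.4482 mGal

335.4482


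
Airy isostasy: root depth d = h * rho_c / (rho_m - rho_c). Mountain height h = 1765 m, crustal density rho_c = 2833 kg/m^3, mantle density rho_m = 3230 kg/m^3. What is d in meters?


rho_m - rho_c = 3230 - 2833 = 397
d = 1765 * 2833 / 397
= 5000245 / 397
= 12595.08 m

12595.08


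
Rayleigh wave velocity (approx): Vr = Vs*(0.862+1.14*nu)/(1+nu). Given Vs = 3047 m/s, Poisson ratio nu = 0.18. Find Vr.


Numerator factor = 0.862 + 1.14*0.18 = 1.0672
Denominator = 1 + 0.18 = 1.18
Vr = 3047 * 1.0672 / 1.18 = 2755.73 m/s

2755.73


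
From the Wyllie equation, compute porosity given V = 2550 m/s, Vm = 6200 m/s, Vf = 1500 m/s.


1/V - 1/Vm = 1/2550 - 1/6200 = 0.00023087
1/Vf - 1/Vm = 1/1500 - 1/6200 = 0.00050538
phi = 0.00023087 / 0.00050538 = 0.4568

0.4568


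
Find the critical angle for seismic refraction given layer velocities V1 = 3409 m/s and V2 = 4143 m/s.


V1/V2 = 3409/4143 = 0.822834
theta_c = arcsin(0.822834) = 55.3695 degrees

55.3695


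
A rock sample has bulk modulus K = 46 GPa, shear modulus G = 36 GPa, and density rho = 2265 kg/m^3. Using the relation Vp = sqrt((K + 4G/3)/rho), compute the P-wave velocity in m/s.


First compute the effective modulus:
K + 4G/3 = 46e9 + 4*36e9/3 = 94000000000.0 Pa
Then divide by density:
94000000000.0 / 2265 = 41501103.7528 Pa/(kg/m^3)
Take the square root:
Vp = sqrt(41501103.7528) = 6442.14 m/s

6442.14


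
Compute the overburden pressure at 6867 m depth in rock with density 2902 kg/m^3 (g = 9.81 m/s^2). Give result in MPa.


P = rho * g * z / 1e6
= 2902 * 9.81 * 6867 / 1e6
= 195494013.54 / 1e6
= 195.494 MPa

195.494


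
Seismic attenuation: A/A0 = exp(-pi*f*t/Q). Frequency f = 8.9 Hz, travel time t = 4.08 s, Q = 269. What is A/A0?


pi*f*t/Q = pi*8.9*4.08/269 = 0.42408
A/A0 = exp(-0.42408) = 0.654372

0.654372


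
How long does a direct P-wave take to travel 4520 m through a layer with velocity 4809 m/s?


t = x / V
= 4520 / 4809
= 0.9399 s

0.9399


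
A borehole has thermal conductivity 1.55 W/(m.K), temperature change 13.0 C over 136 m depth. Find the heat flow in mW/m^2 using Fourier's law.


q = k * dT / dz * 1000
= 1.55 * 13.0 / 136 * 1000
= 0.148162 * 1000
= 148.1618 mW/m^2

148.1618


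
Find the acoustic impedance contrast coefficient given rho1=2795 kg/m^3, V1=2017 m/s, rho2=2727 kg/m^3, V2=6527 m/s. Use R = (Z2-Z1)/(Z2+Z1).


Z1 = 2795 * 2017 = 5637515
Z2 = 2727 * 6527 = 17799129
R = (17799129 - 5637515) / (17799129 + 5637515) = 12161614 / 23436644 = 0.5189

0.5189


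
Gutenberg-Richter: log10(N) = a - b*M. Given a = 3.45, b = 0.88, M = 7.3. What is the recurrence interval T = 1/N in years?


log10(N) = 3.45 - 0.88*7.3 = -2.974
N = 10^-2.974 = 0.001062
T = 1/N = 1/0.001062 = 941.8896 years

941.8896


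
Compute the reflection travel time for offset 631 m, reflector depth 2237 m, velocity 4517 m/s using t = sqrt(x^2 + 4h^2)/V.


x^2 + 4h^2 = 631^2 + 4*2237^2 = 398161 + 20016676 = 20414837
sqrt(20414837) = 4518.2781
t = 4518.2781 / 4517 = 1.0003 s

1.0003


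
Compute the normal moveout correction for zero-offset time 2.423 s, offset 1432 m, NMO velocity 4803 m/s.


x/Vnmo = 1432/4803 = 0.298147
(x/Vnmo)^2 = 0.088892
t0^2 = 5.870929
sqrt(5.870929 + 0.088892) = 2.441274
dt = 2.441274 - 2.423 = 0.018274

0.018274


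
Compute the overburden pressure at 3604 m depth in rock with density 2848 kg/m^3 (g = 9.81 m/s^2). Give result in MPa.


P = rho * g * z / 1e6
= 2848 * 9.81 * 3604 / 1e6
= 100691723.52 / 1e6
= 100.6917 MPa

100.6917


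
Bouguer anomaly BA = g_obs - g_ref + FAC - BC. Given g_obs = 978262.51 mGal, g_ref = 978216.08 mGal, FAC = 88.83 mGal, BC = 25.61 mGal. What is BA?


BA = g_obs - g_ref + FAC - BC
= 978262.51 - 978216.08 + 88.83 - 25.61
= 109.65 mGal

109.65


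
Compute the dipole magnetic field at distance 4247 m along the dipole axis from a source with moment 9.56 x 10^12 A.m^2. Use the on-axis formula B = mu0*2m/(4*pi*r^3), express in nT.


m = 9.56 x 10^12 = 9560000000000 A.m^2
2m = 19120000000000 A.m^2
r^3 = 4247^3 = 76603177223
B = (4pi*10^-7) * 19120000000000 / (4*pi * 76603177223) * 1e9
= 24026900.614655 / 962623915221.66 * 1e9
= 24959.8002 nT

24959.8002


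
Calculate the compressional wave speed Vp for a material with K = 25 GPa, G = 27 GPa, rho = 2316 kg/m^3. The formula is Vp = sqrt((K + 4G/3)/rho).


First compute the effective modulus:
K + 4G/3 = 25e9 + 4*27e9/3 = 61000000000.0 Pa
Then divide by density:
61000000000.0 / 2316 = 26338514.6805 Pa/(kg/m^3)
Take the square root:
Vp = sqrt(26338514.6805) = 5132.11 m/s

5132.11


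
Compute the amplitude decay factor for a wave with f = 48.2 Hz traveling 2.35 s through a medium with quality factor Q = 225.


pi*f*t/Q = pi*48.2*2.35/225 = 1.581548
A/A0 = exp(-1.581548) = 0.205657

0.205657


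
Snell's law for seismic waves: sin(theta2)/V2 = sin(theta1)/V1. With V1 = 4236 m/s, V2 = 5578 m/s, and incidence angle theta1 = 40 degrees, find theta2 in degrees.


sin(theta1) = sin(40 deg) = 0.642788
sin(theta2) = V2/V1 * sin(theta1) = 5578/4236 * 0.642788 = 0.846428
theta2 = arcsin(0.846428) = 57.8253 degrees

57.8253


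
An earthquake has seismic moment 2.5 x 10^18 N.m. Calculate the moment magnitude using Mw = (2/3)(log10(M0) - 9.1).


log10(M0) = log10(2.5 x 10^18) = 18.3979
Mw = 2/3 * (18.3979 - 9.1)
= 2/3 * 9.2979
= 6.2

6.2


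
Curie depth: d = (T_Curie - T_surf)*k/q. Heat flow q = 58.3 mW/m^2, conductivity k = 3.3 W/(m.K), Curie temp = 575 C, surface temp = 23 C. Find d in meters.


T_Curie - T_surf = 575 - 23 = 552 C
Convert q to W/m^2: 58.3 mW/m^2 = 0.0583 W/m^2
d = 552 * 3.3 / 0.0583 = 31245.28 m

31245.28


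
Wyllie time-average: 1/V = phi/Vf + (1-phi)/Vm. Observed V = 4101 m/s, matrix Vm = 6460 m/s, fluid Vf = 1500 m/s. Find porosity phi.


1/V - 1/Vm = 1/4101 - 1/6460 = 8.904e-05
1/Vf - 1/Vm = 1/1500 - 1/6460 = 0.00051187
phi = 8.904e-05 / 0.00051187 = 0.174

0.174


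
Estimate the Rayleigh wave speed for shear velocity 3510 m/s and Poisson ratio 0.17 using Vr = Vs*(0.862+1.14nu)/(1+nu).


Numerator factor = 0.862 + 1.14*0.17 = 1.0558
Denominator = 1 + 0.17 = 1.17
Vr = 3510 * 1.0558 / 1.17 = 3167.4 m/s

3167.4


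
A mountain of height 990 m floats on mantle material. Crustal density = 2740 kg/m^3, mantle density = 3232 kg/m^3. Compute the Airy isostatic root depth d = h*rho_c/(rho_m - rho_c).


rho_m - rho_c = 3232 - 2740 = 492
d = 990 * 2740 / 492
= 2712600 / 492
= 5513.41 m

5513.41


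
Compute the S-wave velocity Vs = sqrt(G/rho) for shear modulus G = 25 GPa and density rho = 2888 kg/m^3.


Convert G to Pa: G = 25e9 Pa
Compute G/rho = 25e9 / 2888 = 8656509.6953
Vs = sqrt(8656509.6953) = 2942.19 m/s

2942.19


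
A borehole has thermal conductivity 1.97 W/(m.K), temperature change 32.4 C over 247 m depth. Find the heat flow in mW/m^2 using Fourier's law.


q = k * dT / dz * 1000
= 1.97 * 32.4 / 247 * 1000
= 0.258413 * 1000
= 258.413 mW/m^2

258.413


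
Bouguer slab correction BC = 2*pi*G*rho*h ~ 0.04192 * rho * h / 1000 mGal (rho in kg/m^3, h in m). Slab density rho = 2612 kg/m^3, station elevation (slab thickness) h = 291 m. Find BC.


BC = 0.04192 * rho * h / 1000
= 0.04192 * 2612 * 291 / 1000
= 31.8631 mGal

31.8631


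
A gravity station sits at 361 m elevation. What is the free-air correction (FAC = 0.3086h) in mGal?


FAC = 0.3086 * h
= 0.3086 * 361
= 111.4046 mGal

111.4046


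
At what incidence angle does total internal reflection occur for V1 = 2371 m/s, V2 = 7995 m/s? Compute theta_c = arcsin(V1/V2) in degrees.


V1/V2 = 2371/7995 = 0.29656
theta_c = arcsin(0.29656) = 17.2511 degrees

17.2511


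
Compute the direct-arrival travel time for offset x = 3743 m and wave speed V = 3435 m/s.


t = x / V
= 3743 / 3435
= 1.0897 s

1.0897


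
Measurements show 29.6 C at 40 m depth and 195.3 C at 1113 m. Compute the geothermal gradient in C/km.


dT = 195.3 - 29.6 = 165.7 C
dz = 1113 - 40 = 1073 m
gradient = dT/dz * 1000 = 165.7/1073 * 1000 = 154.4268 C/km

154.4268


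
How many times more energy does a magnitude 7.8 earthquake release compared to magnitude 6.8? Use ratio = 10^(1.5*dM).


M2 - M1 = 7.8 - 6.8 = 1.0
1.5 * 1.0 = 1.5
ratio = 10^1.5 = 31.62

31.62


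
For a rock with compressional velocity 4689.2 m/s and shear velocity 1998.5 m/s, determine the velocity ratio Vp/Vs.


Vp/Vs = 4689.2 / 1998.5
= 2.3464

2.3464


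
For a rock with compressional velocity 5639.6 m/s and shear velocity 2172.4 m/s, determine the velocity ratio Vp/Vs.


Vp/Vs = 5639.6 / 2172.4
= 2.596

2.596


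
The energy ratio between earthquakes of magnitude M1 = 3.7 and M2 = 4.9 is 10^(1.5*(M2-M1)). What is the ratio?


M2 - M1 = 4.9 - 3.7 = 1.2
1.5 * 1.2 = 1.8
ratio = 10^1.8 = 63.1

63.1


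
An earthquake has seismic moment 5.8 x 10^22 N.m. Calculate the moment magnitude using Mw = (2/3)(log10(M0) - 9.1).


log10(M0) = log10(5.8 x 10^22) = 22.7634
Mw = 2/3 * (22.7634 - 9.1)
= 2/3 * 13.6634
= 9.11

9.11


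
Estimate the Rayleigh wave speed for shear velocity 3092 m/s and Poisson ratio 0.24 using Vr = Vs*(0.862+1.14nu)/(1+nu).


Numerator factor = 0.862 + 1.14*0.24 = 1.1356
Denominator = 1 + 0.24 = 1.24
Vr = 3092 * 1.1356 / 1.24 = 2831.67 m/s

2831.67


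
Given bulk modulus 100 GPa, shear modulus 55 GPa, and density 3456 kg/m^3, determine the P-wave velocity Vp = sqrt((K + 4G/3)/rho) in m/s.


First compute the effective modulus:
K + 4G/3 = 100e9 + 4*55e9/3 = 173333333333.33 Pa
Then divide by density:
173333333333.33 / 3456 = 50154320.9877 Pa/(kg/m^3)
Take the square root:
Vp = sqrt(50154320.9877) = 7081.97 m/s

7081.97


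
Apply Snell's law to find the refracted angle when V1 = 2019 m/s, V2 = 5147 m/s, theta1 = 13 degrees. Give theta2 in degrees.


sin(theta1) = sin(13 deg) = 0.224951
sin(theta2) = V2/V1 * sin(theta1) = 5147/2019 * 0.224951 = 0.573464
theta2 = arcsin(0.573464) = 34.9921 degrees

34.9921


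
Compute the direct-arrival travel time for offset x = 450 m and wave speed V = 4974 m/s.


t = x / V
= 450 / 4974
= 0.0905 s

0.0905


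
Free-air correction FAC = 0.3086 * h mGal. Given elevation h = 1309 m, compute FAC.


FAC = 0.3086 * h
= 0.3086 * 1309
= 403.9574 mGal

403.9574


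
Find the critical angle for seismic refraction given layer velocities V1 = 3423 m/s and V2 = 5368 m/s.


V1/V2 = 3423/5368 = 0.637668
theta_c = arcsin(0.637668) = 39.6181 degrees

39.6181


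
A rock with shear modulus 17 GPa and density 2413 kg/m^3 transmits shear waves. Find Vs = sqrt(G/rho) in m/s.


Convert G to Pa: G = 17e9 Pa
Compute G/rho = 17e9 / 2413 = 7045171.9851
Vs = sqrt(7045171.9851) = 2654.27 m/s

2654.27


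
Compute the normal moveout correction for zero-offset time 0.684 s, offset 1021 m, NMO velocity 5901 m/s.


x/Vnmo = 1021/5901 = 0.173022
(x/Vnmo)^2 = 0.029936
t0^2 = 0.467856
sqrt(0.467856 + 0.029936) = 0.705544
dt = 0.705544 - 0.684 = 0.021544

0.021544


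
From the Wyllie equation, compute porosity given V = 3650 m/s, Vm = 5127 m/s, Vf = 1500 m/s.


1/V - 1/Vm = 1/3650 - 1/5127 = 7.893e-05
1/Vf - 1/Vm = 1/1500 - 1/5127 = 0.00047162
phi = 7.893e-05 / 0.00047162 = 0.1674

0.1674


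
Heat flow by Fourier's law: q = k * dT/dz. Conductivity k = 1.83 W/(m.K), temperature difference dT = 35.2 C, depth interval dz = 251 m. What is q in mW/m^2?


q = k * dT / dz * 1000
= 1.83 * 35.2 / 251 * 1000
= 0.256637 * 1000
= 256.6375 mW/m^2

256.6375


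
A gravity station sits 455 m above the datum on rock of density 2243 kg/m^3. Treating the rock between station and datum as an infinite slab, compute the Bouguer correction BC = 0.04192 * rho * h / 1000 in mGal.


BC = 0.04192 * rho * h / 1000
= 0.04192 * 2243 * 455 / 1000
= 42.7821 mGal

42.7821


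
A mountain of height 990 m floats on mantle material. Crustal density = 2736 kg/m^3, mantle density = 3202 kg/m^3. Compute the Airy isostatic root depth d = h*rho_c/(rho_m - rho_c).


rho_m - rho_c = 3202 - 2736 = 466
d = 990 * 2736 / 466
= 2708640 / 466
= 5812.53 m

5812.53


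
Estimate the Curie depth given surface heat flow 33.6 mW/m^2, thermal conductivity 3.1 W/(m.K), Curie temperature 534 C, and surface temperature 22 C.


T_Curie - T_surf = 534 - 22 = 512 C
Convert q to W/m^2: 33.6 mW/m^2 = 0.0336 W/m^2
d = 512 * 3.1 / 0.0336 = 47238.1 m

47238.1


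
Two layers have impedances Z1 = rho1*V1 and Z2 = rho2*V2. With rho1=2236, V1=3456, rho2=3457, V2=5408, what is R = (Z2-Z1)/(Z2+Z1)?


Z1 = 2236 * 3456 = 7727616
Z2 = 3457 * 5408 = 18695456
R = (18695456 - 7727616) / (18695456 + 7727616) = 10967840 / 26423072 = 0.4151

0.4151


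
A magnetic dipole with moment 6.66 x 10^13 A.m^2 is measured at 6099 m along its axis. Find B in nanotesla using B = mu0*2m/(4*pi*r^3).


m = 6.66 x 10^13 = 66600000000000 A.m^2
2m = 133200000000000 A.m^2
r^3 = 6099^3 = 226869388299
B = (4pi*10^-7) * 133200000000000 / (4*pi * 226869388299) * 1e9
= 167384056.583264 / 2850924814418.19 * 1e9
= 58712.196 nT

58712.196


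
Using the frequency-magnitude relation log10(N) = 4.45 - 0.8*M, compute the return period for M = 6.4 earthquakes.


log10(N) = 4.45 - 0.8*6.4 = -0.67
N = 10^-0.67 = 0.213796
T = 1/N = 1/0.213796 = 4.6774 years

4.6774


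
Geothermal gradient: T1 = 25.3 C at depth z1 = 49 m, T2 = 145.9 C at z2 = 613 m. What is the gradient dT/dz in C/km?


dT = 145.9 - 25.3 = 120.6 C
dz = 613 - 49 = 564 m
gradient = dT/dz * 1000 = 120.6/564 * 1000 = 213.8298 C/km

213.8298


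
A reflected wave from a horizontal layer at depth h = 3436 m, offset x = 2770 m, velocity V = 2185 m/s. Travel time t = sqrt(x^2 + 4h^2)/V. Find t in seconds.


x^2 + 4h^2 = 2770^2 + 4*3436^2 = 7672900 + 47224384 = 54897284
sqrt(54897284) = 7409.2701
t = 7409.2701 / 2185 = 3.391 s

3.391


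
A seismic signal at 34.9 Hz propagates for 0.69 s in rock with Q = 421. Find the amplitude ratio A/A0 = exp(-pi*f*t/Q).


pi*f*t/Q = pi*34.9*0.69/421 = 0.179698
A/A0 = exp(-0.179698) = 0.835523

0.835523


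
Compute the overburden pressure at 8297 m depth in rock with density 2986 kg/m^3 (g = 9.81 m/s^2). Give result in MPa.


P = rho * g * z / 1e6
= 2986 * 9.81 * 8297 / 1e6
= 243041200.02 / 1e6
= 243.0412 MPa

243.0412


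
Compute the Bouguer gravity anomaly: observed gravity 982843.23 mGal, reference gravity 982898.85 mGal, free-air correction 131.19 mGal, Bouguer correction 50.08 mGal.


BA = g_obs - g_ref + FAC - BC
= 982843.23 - 982898.85 + 131.19 - 50.08
= 25.49 mGal

25.49


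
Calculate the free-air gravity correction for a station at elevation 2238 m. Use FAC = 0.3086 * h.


FAC = 0.3086 * h
= 0.3086 * 2238
= 690.6468 mGal

690.6468


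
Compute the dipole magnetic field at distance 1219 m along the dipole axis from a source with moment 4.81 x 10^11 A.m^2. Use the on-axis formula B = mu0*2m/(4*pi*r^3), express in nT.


m = 4.81 x 10^11 = 481000000000 A.m^2
2m = 962000000000 A.m^2
r^3 = 1219^3 = 1811386459
B = (4pi*10^-7) * 962000000000 / (4*pi * 1811386459) * 1e9
= 1208884.853101 / 22762553569.63 * 1e9
= 53108.4902 nT

53108.4902


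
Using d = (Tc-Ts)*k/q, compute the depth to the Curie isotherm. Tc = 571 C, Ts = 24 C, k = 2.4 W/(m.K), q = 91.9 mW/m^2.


T_Curie - T_surf = 571 - 24 = 547 C
Convert q to W/m^2: 91.9 mW/m^2 = 0.0919 W/m^2
d = 547 * 2.4 / 0.0919 = 14285.09 m

14285.09


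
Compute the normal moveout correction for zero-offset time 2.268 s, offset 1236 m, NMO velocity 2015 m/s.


x/Vnmo = 1236/2015 = 0.6134
(x/Vnmo)^2 = 0.376259
t0^2 = 5.143824
sqrt(5.143824 + 0.376259) = 2.349486
dt = 2.349486 - 2.268 = 0.081486

0.081486


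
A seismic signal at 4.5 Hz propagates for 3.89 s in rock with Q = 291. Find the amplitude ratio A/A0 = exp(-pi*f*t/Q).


pi*f*t/Q = pi*4.5*3.89/291 = 0.188981
A/A0 = exp(-0.188981) = 0.827802

0.827802


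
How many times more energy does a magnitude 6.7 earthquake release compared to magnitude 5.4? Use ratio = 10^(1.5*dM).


M2 - M1 = 6.7 - 5.4 = 1.3
1.5 * 1.3 = 1.95
ratio = 10^1.95 = 89.13

89.13


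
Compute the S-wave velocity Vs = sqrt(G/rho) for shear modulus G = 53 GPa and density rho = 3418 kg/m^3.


Convert G to Pa: G = 53e9 Pa
Compute G/rho = 53e9 / 3418 = 15506143.9438
Vs = sqrt(15506143.9438) = 3937.78 m/s

3937.78


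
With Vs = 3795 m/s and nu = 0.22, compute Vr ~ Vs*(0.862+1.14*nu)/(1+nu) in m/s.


Numerator factor = 0.862 + 1.14*0.22 = 1.1128
Denominator = 1 + 0.22 = 1.22
Vr = 3795 * 1.1128 / 1.22 = 3461.54 m/s

3461.54


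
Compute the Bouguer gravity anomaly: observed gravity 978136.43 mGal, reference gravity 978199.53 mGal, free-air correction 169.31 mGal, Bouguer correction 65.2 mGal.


BA = g_obs - g_ref + FAC - BC
= 978136.43 - 978199.53 + 169.31 - 65.2
= 41.01 mGal

41.01


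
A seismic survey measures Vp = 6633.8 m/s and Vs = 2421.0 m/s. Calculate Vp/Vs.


Vp/Vs = 6633.8 / 2421.0
= 2.7401

2.7401


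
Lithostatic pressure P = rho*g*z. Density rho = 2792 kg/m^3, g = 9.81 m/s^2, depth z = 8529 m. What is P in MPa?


P = rho * g * z / 1e6
= 2792 * 9.81 * 8529 / 1e6
= 233605216.08 / 1e6
= 233.6052 MPa

233.6052


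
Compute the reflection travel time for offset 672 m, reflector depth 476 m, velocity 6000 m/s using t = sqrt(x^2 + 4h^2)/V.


x^2 + 4h^2 = 672^2 + 4*476^2 = 451584 + 906304 = 1357888
sqrt(1357888) = 1165.2845
t = 1165.2845 / 6000 = 0.1942 s

0.1942


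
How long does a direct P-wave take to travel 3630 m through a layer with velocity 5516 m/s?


t = x / V
= 3630 / 5516
= 0.6581 s

0.6581


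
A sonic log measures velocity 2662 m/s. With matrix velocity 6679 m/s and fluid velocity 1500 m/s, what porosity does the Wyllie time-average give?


1/V - 1/Vm = 1/2662 - 1/6679 = 0.00022593
1/Vf - 1/Vm = 1/1500 - 1/6679 = 0.00051694
phi = 0.00022593 / 0.00051694 = 0.4371

0.4371


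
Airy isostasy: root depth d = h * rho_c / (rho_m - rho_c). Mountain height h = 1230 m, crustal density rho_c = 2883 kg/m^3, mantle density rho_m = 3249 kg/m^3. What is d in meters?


rho_m - rho_c = 3249 - 2883 = 366
d = 1230 * 2883 / 366
= 3546090 / 366
= 9688.77 m

9688.77


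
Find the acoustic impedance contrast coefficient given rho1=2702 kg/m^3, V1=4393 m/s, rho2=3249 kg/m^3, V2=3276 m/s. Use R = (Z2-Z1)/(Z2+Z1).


Z1 = 2702 * 4393 = 11869886
Z2 = 3249 * 3276 = 10643724
R = (10643724 - 11869886) / (10643724 + 11869886) = -1226162 / 22513610 = -0.0545

-0.0545


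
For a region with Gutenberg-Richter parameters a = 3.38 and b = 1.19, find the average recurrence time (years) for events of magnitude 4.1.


log10(N) = 3.38 - 1.19*4.1 = -1.499
N = 10^-1.499 = 0.031696
T = 1/N = 1/0.031696 = 31.55 years

31.55


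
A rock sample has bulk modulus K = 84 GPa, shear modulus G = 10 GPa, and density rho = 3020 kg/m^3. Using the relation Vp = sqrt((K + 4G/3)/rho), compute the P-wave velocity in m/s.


First compute the effective modulus:
K + 4G/3 = 84e9 + 4*10e9/3 = 97333333333.33 Pa
Then divide by density:
97333333333.33 / 3020 = 32229580.574 Pa/(kg/m^3)
Take the square root:
Vp = sqrt(32229580.574) = 5677.11 m/s

5677.11


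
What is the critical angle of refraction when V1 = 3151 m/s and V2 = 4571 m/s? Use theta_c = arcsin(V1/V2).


V1/V2 = 3151/4571 = 0.689346
theta_c = arcsin(0.689346) = 43.5784 degrees

43.5784


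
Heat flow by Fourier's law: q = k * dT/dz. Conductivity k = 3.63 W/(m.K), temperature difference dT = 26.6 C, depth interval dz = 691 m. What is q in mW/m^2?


q = k * dT / dz * 1000
= 3.63 * 26.6 / 691 * 1000
= 0.139737 * 1000
= 139.7366 mW/m^2

139.7366


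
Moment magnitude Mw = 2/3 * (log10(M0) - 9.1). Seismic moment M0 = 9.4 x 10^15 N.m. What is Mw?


log10(M0) = log10(9.4 x 10^15) = 15.9731
Mw = 2/3 * (15.9731 - 9.1)
= 2/3 * 6.8731
= 4.58

4.58


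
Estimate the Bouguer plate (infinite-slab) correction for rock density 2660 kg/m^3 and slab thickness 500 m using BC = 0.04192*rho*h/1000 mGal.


BC = 0.04192 * rho * h / 1000
= 0.04192 * 2660 * 500 / 1000
= 55.7536 mGal

55.7536


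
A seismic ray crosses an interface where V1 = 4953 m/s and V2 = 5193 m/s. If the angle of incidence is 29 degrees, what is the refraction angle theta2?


sin(theta1) = sin(29 deg) = 0.48481
sin(theta2) = V2/V1 * sin(theta1) = 5193/4953 * 0.48481 = 0.508301
theta2 = arcsin(0.508301) = 30.5507 degrees

30.5507


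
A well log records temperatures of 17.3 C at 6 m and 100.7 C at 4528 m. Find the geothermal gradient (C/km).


dT = 100.7 - 17.3 = 83.4 C
dz = 4528 - 6 = 4522 m
gradient = dT/dz * 1000 = 83.4/4522 * 1000 = 18.4432 C/km

18.4432


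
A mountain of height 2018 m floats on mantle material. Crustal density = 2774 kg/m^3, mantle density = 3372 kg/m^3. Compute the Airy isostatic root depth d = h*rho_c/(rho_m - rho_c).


rho_m - rho_c = 3372 - 2774 = 598
d = 2018 * 2774 / 598
= 5597932 / 598
= 9361.09 m

9361.09


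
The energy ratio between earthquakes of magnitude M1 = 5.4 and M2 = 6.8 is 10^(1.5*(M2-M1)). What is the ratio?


M2 - M1 = 6.8 - 5.4 = 1.4
1.5 * 1.4 = 2.1
ratio = 10^2.1 = 125.89

125.89


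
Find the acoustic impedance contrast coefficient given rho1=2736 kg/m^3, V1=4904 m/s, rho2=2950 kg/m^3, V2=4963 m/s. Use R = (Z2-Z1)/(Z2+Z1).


Z1 = 2736 * 4904 = 13417344
Z2 = 2950 * 4963 = 14640850
R = (14640850 - 13417344) / (14640850 + 13417344) = 1223506 / 28058194 = 0.0436

0.0436


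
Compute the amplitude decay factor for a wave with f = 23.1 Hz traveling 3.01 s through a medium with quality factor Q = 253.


pi*f*t/Q = pi*23.1*3.01/253 = 0.863392
A/A0 = exp(-0.863392) = 0.421729

0.421729


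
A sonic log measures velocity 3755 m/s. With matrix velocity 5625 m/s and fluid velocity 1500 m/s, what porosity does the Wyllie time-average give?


1/V - 1/Vm = 1/3755 - 1/5625 = 8.853e-05
1/Vf - 1/Vm = 1/1500 - 1/5625 = 0.00048889
phi = 8.853e-05 / 0.00048889 = 0.1811

0.1811


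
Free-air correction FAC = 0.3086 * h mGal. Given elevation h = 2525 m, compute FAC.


FAC = 0.3086 * h
= 0.3086 * 2525
= 779.215 mGal

779.215


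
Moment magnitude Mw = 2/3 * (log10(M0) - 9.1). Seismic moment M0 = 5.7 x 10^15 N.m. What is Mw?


log10(M0) = log10(5.7 x 10^15) = 15.7559
Mw = 2/3 * (15.7559 - 9.1)
= 2/3 * 6.6559
= 4.44

4.44


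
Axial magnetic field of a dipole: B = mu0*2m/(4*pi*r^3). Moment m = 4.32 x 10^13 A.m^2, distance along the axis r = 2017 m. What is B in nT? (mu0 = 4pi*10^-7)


m = 4.32 x 10^13 = 43200000000000 A.m^2
2m = 86400000000000 A.m^2
r^3 = 2017^3 = 8205738913
B = (4pi*10^-7) * 86400000000000 / (4*pi * 8205738913) * 1e9
= 108573442.108063 / 103116356345.43 * 1e9
= 1052921.631 nT

1052921.631


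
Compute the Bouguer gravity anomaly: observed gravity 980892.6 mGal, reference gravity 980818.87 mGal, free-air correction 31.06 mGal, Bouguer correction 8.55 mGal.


BA = g_obs - g_ref + FAC - BC
= 980892.6 - 980818.87 + 31.06 - 8.55
= 96.24 mGal

96.24


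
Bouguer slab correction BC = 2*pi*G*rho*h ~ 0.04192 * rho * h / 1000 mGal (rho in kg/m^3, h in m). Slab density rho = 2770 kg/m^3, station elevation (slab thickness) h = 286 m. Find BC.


BC = 0.04192 * rho * h / 1000
= 0.04192 * 2770 * 286 / 1000
= 33.2099 mGal

33.2099


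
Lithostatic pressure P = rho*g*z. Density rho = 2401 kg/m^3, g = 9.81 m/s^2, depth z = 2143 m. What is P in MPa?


P = rho * g * z / 1e6
= 2401 * 9.81 * 2143 / 1e6
= 50475814.83 / 1e6
= 50.4758 MPa

50.4758


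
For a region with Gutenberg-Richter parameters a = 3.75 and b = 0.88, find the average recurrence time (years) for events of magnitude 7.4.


log10(N) = 3.75 - 0.88*7.4 = -2.762
N = 10^-2.762 = 0.00173
T = 1/N = 1/0.00173 = 578.096 years

578.096


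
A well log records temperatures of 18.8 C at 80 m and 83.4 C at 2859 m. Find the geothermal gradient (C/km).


dT = 83.4 - 18.8 = 64.6 C
dz = 2859 - 80 = 2779 m
gradient = dT/dz * 1000 = 64.6/2779 * 1000 = 23.2458 C/km

23.2458


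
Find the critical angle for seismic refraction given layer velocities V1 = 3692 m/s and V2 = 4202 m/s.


V1/V2 = 3692/4202 = 0.878629
theta_c = arcsin(0.878629) = 61.4774 degrees

61.4774


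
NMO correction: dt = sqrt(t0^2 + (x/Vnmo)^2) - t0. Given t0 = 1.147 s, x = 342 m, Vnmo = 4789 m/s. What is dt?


x/Vnmo = 342/4789 = 0.071414
(x/Vnmo)^2 = 0.0051
t0^2 = 1.315609
sqrt(1.315609 + 0.0051) = 1.149221
dt = 1.149221 - 1.147 = 0.002221

0.002221


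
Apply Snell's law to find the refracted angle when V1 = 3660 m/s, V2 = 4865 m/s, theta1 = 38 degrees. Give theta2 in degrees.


sin(theta1) = sin(38 deg) = 0.615661
sin(theta2) = V2/V1 * sin(theta1) = 4865/3660 * 0.615661 = 0.818359
theta2 = arcsin(0.818359) = 54.9208 degrees

54.9208


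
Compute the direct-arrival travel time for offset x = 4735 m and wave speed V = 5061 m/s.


t = x / V
= 4735 / 5061
= 0.9356 s

0.9356


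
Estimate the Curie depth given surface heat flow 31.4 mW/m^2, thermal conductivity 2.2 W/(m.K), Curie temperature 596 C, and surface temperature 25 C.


T_Curie - T_surf = 596 - 25 = 571 C
Convert q to W/m^2: 31.4 mW/m^2 = 0.0314 W/m^2
d = 571 * 2.2 / 0.0314 = 40006.37 m

40006.37


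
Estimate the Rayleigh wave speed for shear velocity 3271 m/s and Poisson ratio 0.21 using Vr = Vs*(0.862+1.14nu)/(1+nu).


Numerator factor = 0.862 + 1.14*0.21 = 1.1014
Denominator = 1 + 0.21 = 1.21
Vr = 3271 * 1.1014 / 1.21 = 2977.42 m/s

2977.42


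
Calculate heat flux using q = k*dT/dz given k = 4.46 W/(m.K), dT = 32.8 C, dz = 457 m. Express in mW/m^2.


q = k * dT / dz * 1000
= 4.46 * 32.8 / 457 * 1000
= 0.320105 * 1000
= 320.105 mW/m^2

320.105


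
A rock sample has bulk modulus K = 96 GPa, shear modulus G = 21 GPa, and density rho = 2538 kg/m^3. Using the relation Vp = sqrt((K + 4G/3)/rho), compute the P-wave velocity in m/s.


First compute the effective modulus:
K + 4G/3 = 96e9 + 4*21e9/3 = 124000000000.0 Pa
Then divide by density:
124000000000.0 / 2538 = 48857368.0063 Pa/(kg/m^3)
Take the square root:
Vp = sqrt(48857368.0063) = 6989.8 m/s

6989.8


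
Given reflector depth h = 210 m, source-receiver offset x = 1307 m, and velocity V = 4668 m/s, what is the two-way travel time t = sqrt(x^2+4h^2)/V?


x^2 + 4h^2 = 1307^2 + 4*210^2 = 1708249 + 176400 = 1884649
sqrt(1884649) = 1372.8252
t = 1372.8252 / 4668 = 0.2941 s

0.2941


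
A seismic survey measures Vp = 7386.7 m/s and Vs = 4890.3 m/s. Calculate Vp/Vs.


Vp/Vs = 7386.7 / 4890.3
= 1.5105

1.5105
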